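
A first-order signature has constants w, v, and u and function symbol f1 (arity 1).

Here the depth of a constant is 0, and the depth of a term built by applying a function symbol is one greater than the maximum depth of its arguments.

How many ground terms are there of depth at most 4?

Let N_k count ground terms of depth at most k. Each non-constant term of depth ≤ k is some function symbol applied to depth-≤(k−1) arguments, giving N_k = 3 + N_{k-1}.
N_0 = 3
N_1 = 3 + 3 = 6
N_2 = 3 + 6 = 9
N_3 = 3 + 9 = 12
N_4 = 3 + 12 = 15

15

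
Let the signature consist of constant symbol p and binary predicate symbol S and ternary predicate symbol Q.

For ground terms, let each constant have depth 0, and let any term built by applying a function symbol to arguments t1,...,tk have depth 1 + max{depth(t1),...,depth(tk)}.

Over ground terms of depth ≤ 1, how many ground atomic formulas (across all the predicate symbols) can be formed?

2

First count ground terms of depth ≤ 1.
With no function symbols every ground term is a constant, so there is exactly 1 ground term at every depth bound.
N_0 = 1
N_1 = 1
So |H| = 1.
For each predicate symbol, the number of ground atoms is |H| raised to its arity; summing:
  S: 1^2 = 1;  Q: 1^3 = 1
Total ground atoms: 1 + 1 = 2.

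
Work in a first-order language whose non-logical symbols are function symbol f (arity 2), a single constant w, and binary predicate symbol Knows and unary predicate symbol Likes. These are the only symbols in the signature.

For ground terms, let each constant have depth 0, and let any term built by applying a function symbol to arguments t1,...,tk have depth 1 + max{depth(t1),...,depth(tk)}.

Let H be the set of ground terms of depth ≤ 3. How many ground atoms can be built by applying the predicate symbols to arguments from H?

First count ground terms of depth ≤ 3.
Write N_k for the number of ground terms of depth ≤ k. A term of depth ≤ k is either a constant or a function symbol applied to arguments of depth ≤ k−1, so N_k = 1 + N_{k-1}^2.
N_0 = 1
N_1 = 1 + 1^2 = 2
N_2 = 1 + 2^2 = 5
N_3 = 1 + 5^2 = 26
So |H| = 26.
For each predicate symbol, the number of ground atoms is |H| raised to its arity; summing:
  Knows: 26^2 = 676;  Likes: 26
Total ground atoms: 676 + 26 = 702.

702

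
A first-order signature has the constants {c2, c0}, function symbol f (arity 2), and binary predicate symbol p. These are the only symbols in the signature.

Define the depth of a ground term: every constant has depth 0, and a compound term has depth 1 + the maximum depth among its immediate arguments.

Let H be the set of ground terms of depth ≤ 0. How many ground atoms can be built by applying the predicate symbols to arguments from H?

First count ground terms of depth ≤ 0.
If N_k denotes the number of depth-≤k ground terms, the 2 constants give N_0 = 2, and each function symbol of arity r contributes N_{k-1}^r new terms at level k: N_k = 2 + N_{k-1}^2.
N_0 = 2
So |H| = 2.
For each predicate symbol, the number of ground atoms is |H| raised to its arity; summing:
  p: 2^2 = 4
Total ground atoms: 4.

4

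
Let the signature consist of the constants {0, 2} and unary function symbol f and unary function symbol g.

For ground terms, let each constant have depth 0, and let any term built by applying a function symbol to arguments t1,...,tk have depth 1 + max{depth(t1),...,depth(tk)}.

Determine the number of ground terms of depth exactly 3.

If N_k denotes the number of depth-≤k ground terms, the 2 constants give N_0 = 2, and each function symbol of arity r contributes N_{k-1}^r new terms at level k: N_k = 2 + N_{k-1} + N_{k-1}.
N_0 = 2
N_1 = 2 + 2 + 2 = 6
N_2 = 2 + 6 + 6 = 14
N_3 = 2 + 14 + 14 = 30
Terms of depth exactly 3: N_3 − N_2 = 30 − 14 = 16.

16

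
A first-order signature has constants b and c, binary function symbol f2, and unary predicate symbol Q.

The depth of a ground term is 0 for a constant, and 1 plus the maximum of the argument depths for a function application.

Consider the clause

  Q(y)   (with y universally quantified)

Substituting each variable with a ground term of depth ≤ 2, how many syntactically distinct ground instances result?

Ground terms of depth ≤ 2:
  Let N_k count ground terms of depth at most k. Each non-constant term of depth ≤ k is some function symbol applied to depth-≤(k−1) arguments, giving N_k = 2 + N_{k-1}^2.
  N_0 = 2
  N_1 = 2 + 2^2 = 6
  N_2 = 2 + 6^2 = 38
So there are 38 ground terms available for substitution.
The body mentions the single quantified variable y; since ground terms form a free algebra, no two substitutions collapse to the same formula.
Number of ground instances = 38.

38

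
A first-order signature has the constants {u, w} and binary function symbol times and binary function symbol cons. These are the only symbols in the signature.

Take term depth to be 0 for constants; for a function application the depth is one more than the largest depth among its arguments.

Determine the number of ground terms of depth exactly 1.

Count level by level. With function symbols times/2, cons/2, the terms of depth ≤ k are the 2 constants together with each function applied to depth-≤(k−1) tuples, so N_k = 2 + N_{k-1}^2 + N_{k-1}^2.
N_0 = 2
N_1 = 2 + 2^2 + 2^2 = 10
Terms of depth exactly 1: N_1 − N_0 = 10 − 2 = 8.

8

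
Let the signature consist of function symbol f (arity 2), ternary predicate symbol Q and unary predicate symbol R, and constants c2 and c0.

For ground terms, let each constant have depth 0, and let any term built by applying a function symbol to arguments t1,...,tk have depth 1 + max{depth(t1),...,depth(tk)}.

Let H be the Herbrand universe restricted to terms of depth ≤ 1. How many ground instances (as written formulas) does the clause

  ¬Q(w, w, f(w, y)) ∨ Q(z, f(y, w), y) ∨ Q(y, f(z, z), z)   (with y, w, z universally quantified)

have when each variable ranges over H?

216

Ground terms of depth ≤ 1:
  Write N_k for the number of ground terms of depth ≤ k. A term of depth ≤ k is either a constant or a function symbol applied to arguments of depth ≤ k−1, so N_k = 2 + N_{k-1}^2.
  N_0 = 2
  N_1 = 2 + 2^2 = 6
So there are 6 ground terms available for substitution.
The body mentions every one of the 3 quantified variables; since ground terms form a free algebra, no two substitutions collapse to the same formula.
Number of ground instances = 6^3 = 216.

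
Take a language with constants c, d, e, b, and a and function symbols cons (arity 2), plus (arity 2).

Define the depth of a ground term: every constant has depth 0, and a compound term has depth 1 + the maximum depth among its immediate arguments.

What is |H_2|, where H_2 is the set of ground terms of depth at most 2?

6055

Count level by level. With function symbols cons/2, plus/2, the terms of depth ≤ k are the 5 constants together with each function applied to depth-≤(k−1) tuples, so N_k = 5 + N_{k-1}^2 + N_{k-1}^2.
N_0 = 5
N_1 = 5 + 5^2 + 5^2 = 55
N_2 = 5 + 55^2 + 55^2 = 6055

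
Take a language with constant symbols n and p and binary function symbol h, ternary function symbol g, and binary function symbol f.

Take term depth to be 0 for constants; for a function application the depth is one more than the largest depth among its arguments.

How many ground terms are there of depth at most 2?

Write N_k for the number of ground terms of depth ≤ k. A term of depth ≤ k is either a constant or a function symbol applied to arguments of depth ≤ k−1, so N_k = 2 + N_{k-1}^2 + N_{k-1}^3 + N_{k-1}^2.
N_0 = 2
N_1 = 2 + 2^2 + 2^3 + 2^2 = 18
N_2 = 2 + 18^2 + 18^3 + 18^2 = 6482

6482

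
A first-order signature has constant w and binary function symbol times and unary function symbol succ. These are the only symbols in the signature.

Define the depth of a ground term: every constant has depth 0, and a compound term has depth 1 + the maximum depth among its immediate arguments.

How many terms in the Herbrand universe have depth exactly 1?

Write N_k for the number of ground terms of depth ≤ k. A term of depth ≤ k is either a constant or a function symbol applied to arguments of depth ≤ k−1, so N_k = 1 + N_{k-1}^2 + N_{k-1}.
N_0 = 1
N_1 = 1 + 1^2 + 1 = 3
Terms of depth exactly 1: N_1 − N_0 = 3 − 1 = 2.

2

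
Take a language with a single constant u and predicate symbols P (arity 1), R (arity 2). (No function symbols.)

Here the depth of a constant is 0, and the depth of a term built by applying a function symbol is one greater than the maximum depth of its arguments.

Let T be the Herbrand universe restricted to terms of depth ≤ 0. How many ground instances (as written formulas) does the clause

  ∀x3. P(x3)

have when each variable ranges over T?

Ground terms of depth ≤ 0:
  With no function symbols every ground term is a constant, so there is exactly 1 ground term at every depth bound.
  N_0 = 1
So there is exactly 1 ground term available for substitution.
There is 1 variable to instantiate (x3),  occurring in at least one literal, so different choices give different ground instances.
Number of ground instances = 1.

1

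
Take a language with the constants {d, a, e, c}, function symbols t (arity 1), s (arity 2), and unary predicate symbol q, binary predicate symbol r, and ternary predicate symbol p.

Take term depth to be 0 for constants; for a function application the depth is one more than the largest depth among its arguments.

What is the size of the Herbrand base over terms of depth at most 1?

14424

First count ground terms of depth ≤ 1.
If N_k denotes the number of depth-≤k ground terms, the 4 constants give N_0 = 4, and each function symbol of arity r contributes N_{k-1}^r new terms at level k: N_k = 4 + N_{k-1} + N_{k-1}^2.
N_0 = 4
N_1 = 4 + 4 + 4^2 = 24
So |H| = 24.
For each predicate symbol, the number of ground atoms is |H| raised to its arity; summing:
  q: 24;  r: 24^2 = 576;  p: 24^3 = 13824
Total ground atoms: 24 + 576 + 13824 = 14424.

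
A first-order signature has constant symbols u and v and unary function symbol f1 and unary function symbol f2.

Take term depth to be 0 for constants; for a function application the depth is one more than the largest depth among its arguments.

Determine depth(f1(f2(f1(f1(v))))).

4

depth(f1(v)) = 1 + depth(v) = 1 + 0 = 1
depth(f1(f1(v))) = 1 + depth(f1(v)) = 1 + 1 = 2
depth(f2(f1(f1(v)))) = 1 + depth(f1(f1(v))) = 1 + 2 = 3
depth(f1(f2(f1(f1(v))))) = 1 + depth(f2(f1(f1(v)))) = 1 + 3 = 4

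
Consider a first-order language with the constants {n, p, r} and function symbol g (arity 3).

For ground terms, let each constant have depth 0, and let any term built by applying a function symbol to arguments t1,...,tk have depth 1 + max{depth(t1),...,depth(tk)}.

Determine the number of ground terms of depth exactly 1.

27

Let N_k count ground terms of depth at most k. Each non-constant term of depth ≤ k is some function symbol applied to depth-≤(k−1) arguments, giving N_k = 3 + N_{k-1}^3.
N_0 = 3
N_1 = 3 + 3^3 = 30
Terms of depth exactly 1: N_1 − N_0 = 30 − 3 = 27.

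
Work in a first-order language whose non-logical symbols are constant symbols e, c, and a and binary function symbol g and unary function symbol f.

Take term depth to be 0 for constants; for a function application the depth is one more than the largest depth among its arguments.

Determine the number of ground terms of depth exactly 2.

If N_k denotes the number of depth-≤k ground terms, the 3 constants give N_0 = 3, and each function symbol of arity r contributes N_{k-1}^r new terms at level k: N_k = 3 + N_{k-1}^2 + N_{k-1}.
N_0 = 3
N_1 = 3 + 3^2 + 3 = 15
N_2 = 3 + 15^2 + 15 = 243
Terms of depth exactly 2: N_2 − N_1 = 243 − 15 = 228.

228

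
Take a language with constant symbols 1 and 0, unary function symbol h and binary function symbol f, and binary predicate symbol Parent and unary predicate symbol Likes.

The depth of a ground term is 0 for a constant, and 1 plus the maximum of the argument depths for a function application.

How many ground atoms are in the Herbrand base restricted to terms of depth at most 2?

5550

First count ground terms of depth ≤ 2.
Let N_k count ground terms of depth at most k. Each non-constant term of depth ≤ k is some function symbol applied to depth-≤(k−1) arguments, giving N_k = 2 + N_{k-1} + N_{k-1}^2.
N_0 = 2
N_1 = 2 + 2 + 2^2 = 8
N_2 = 2 + 8 + 8^2 = 74
So |H| = 74.
Each predicate of arity r yields |H|^r ground atoms (one per choice of an r-tuple from H):
  Parent: 74^2 = 5476;  Likes: 74
Total ground atoms: 5476 + 74 = 5550.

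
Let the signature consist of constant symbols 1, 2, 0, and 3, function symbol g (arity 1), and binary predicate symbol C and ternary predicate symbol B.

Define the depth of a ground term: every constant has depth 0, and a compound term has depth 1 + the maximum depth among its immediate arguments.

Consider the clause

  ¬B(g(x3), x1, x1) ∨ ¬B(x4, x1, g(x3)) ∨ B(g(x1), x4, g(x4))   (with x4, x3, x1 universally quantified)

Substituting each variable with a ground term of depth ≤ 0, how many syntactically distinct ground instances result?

64

Ground terms of depth ≤ 0:
  Let N_k count ground terms of depth at most k. Each non-constant term of depth ≤ k is some function symbol applied to depth-≤(k−1) arguments, giving N_k = 4 + N_{k-1}.
  N_0 = 4
So there are 4 ground terms available for substitution.
There are 3 variables to instantiate (x4, x3, x1), each occurring in at least one literal, so different choices give different ground instances.
Number of ground instances = 4^3 = 64.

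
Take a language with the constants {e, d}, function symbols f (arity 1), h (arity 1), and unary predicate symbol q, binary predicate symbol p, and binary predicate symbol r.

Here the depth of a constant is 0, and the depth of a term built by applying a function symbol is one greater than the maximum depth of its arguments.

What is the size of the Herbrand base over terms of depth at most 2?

First count ground terms of depth ≤ 2.
Count level by level. With function symbols f/1, h/1, the terms of depth ≤ k are the 2 constants together with each function applied to depth-≤(k−1) tuples, so N_k = 2 + N_{k-1} + N_{k-1}.
N_0 = 2
N_1 = 2 + 2 + 2 = 6
N_2 = 2 + 6 + 6 = 14
So |H| = 14.
Ground atoms are formed by filling each argument slot of a predicate with a term from H, so an r-ary predicate gives |H|^r atoms:
  q: 14;  p: 14^2 = 196;  r: 14^2 = 196
Total ground atoms: 14 + 196 + 196 = 406.

406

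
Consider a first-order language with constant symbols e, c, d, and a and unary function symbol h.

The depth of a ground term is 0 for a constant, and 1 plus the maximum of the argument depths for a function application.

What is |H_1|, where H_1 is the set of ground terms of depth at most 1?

Write N_k for the number of ground terms of depth ≤ k. A term of depth ≤ k is either a constant or a function symbol applied to arguments of depth ≤ k−1, so N_k = 4 + N_{k-1}.
N_0 = 4
N_1 = 4 + 4 = 8

8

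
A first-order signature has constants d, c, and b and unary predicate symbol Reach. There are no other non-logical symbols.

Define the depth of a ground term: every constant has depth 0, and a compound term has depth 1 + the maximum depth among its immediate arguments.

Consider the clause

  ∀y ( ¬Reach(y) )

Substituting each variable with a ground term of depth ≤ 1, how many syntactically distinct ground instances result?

3

Ground terms of depth ≤ 1:
  With no function symbols every ground term is a constant, so there are exactly 3 ground terms at every depth bound.
  N_0 = 3
  N_1 = 3
So there are 3 ground terms available for substitution.
The variable y ranges independently over the available ground terms, and distinct assignments produce distinct instances.
Number of ground instances = 3.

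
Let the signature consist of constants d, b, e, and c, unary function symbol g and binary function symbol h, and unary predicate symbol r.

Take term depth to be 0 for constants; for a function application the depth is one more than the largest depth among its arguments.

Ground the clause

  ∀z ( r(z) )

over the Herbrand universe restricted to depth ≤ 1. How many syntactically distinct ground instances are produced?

Ground terms of depth ≤ 1:
  Write N_k for the number of ground terms of depth ≤ k. A term of depth ≤ k is either a constant or a function symbol applied to arguments of depth ≤ k−1, so N_k = 4 + N_{k-1} + N_{k-1}^2.
  N_0 = 4
  N_1 = 4 + 4 + 4^2 = 24
So there are 24 ground terms available for substitution.
The variable z ranges independently over the available ground terms, and distinct assignments produce distinct instances.
Number of ground instances = 24.

24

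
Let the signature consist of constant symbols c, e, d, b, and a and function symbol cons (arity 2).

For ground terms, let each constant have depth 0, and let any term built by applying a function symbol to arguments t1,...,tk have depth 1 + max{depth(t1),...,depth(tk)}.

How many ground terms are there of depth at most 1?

Let N_k = |{terms of depth ≤ k}|. Then N_0 = 5 and N_k = 5 + N_{k-1}^2 for k ≥ 1 (one summand per function symbol, arity giving the exponent).
N_0 = 5
N_1 = 5 + 5^2 = 30

30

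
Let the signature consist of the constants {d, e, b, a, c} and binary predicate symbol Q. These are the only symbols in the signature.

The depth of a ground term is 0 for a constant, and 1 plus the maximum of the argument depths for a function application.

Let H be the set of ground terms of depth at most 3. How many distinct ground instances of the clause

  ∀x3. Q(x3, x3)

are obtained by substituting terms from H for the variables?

Ground terms of depth ≤ 3:
  With no function symbols every ground term is a constant, so there are exactly 5 ground terms at every depth bound.
  N_0 = 5
  N_1 = 5
  N_2 = 5
  N_3 = 5
  Explicitly: d, e, b, a, c.
So there are 5 ground terms available for substitution.
The clause has 1 distinct variable (x3), which appears in the body. In the free term algebra distinct substitutions yield syntactically distinct ground instances.
Number of ground instances = 5.

5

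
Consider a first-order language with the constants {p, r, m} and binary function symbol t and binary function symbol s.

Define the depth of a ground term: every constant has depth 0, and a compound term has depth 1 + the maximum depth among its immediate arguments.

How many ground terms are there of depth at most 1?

21

Count level by level. With function symbols t/2, s/2, the terms of depth ≤ k are the 3 constants together with each function applied to depth-≤(k−1) tuples, so N_k = 3 + N_{k-1}^2 + N_{k-1}^2.
N_0 = 3
N_1 = 3 + 3^2 + 3^2 = 21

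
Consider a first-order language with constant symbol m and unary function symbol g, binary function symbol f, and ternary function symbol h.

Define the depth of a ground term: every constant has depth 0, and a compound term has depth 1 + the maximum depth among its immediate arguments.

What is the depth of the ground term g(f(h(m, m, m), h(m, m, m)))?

3

depth(h(m, m, m)) = 1 + max(0, 0, 0) = 1
depth(f(h(m, m, m), h(m, m, m))) = 1 + max(1, 1) = 2
depth(g(f(h(m, m, m), h(m, m, m)))) = 1 + depth(f(h(m, m, m), h(m, m, m))) = 1 + 2 = 3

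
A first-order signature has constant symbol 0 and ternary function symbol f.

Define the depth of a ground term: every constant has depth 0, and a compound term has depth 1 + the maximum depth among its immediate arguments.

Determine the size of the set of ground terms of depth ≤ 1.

2

Let N_k count ground terms of depth at most k. Each non-constant term of depth ≤ k is some function symbol applied to depth-≤(k−1) arguments, giving N_k = 1 + N_{k-1}^3.
N_0 = 1
N_1 = 1 + 1^3 = 2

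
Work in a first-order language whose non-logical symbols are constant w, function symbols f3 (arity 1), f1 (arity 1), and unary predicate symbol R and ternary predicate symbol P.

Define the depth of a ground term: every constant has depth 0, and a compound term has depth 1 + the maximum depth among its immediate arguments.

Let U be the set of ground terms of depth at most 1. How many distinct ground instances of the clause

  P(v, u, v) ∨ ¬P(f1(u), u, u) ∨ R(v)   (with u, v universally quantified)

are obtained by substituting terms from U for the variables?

Ground terms of depth ≤ 1:
  Let N_k count ground terms of depth at most k. Each non-constant term of depth ≤ k is some function symbol applied to depth-≤(k−1) arguments, giving N_k = 1 + N_{k-1} + N_{k-1}.
  N_0 = 1
  N_1 = 1 + 1 + 1 = 3
  Explicitly: w, f3(w), f1(w).
So there are 3 ground terms available for substitution.
There are 2 variables to instantiate (u, v), each occurring in at least one literal, so different choices give different ground instances.
Number of ground instances = 3^2 = 9.

9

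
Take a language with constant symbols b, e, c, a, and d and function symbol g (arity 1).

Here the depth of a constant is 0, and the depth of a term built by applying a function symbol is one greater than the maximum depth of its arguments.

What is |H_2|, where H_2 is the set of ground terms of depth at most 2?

Let N_k count ground terms of depth at most k. Each non-constant term of depth ≤ k is some function symbol applied to depth-≤(k−1) arguments, giving N_k = 5 + N_{k-1}.
N_0 = 5
N_1 = 5 + 5 = 10
N_2 = 5 + 10 = 15

15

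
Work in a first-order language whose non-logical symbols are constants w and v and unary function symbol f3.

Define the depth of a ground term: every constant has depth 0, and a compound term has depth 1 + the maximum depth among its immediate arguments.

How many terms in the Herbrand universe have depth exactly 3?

Let N_k count ground terms of depth at most k. Each non-constant term of depth ≤ k is some function symbol applied to depth-≤(k−1) arguments, giving N_k = 2 + N_{k-1}.
N_0 = 2
N_1 = 2 + 2 = 4
N_2 = 2 + 4 = 6
N_3 = 2 + 6 = 8
Terms of depth exactly 3: N_3 − N_2 = 8 − 6 = 2.

2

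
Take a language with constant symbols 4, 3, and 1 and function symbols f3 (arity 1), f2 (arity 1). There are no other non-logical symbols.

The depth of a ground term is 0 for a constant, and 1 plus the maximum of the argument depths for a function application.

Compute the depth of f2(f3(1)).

depth(f3(1)) = 1 + depth(1) = 1 + 0 = 1
depth(f2(f3(1))) = 1 + depth(f3(1)) = 1 + 1 = 2

2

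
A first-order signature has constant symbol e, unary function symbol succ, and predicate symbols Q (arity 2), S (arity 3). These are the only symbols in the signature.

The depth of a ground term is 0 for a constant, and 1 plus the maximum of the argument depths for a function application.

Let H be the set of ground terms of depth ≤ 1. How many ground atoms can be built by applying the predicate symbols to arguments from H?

First count ground terms of depth ≤ 1.
Count level by level. With function symbols succ/1, the terms of depth ≤ k are the 1 constant together with each function applied to depth-≤(k−1) tuples, so N_k = 1 + N_{k-1}.
N_0 = 1
N_1 = 1 + 1 = 2
So |H| = 2.
For each predicate symbol, the number of ground atoms is |H| raised to its arity; summing:
  Q: 2^2 = 4;  S: 2^3 = 8
Total ground atoms: 4 + 8 = 12.

12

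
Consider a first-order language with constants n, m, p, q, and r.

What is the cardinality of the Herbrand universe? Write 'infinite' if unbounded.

There are no function symbols, so every ground term is one of the 5 constants.
The Herbrand universe is {n, m, p, q, r}, which is finite with 5 elements.

5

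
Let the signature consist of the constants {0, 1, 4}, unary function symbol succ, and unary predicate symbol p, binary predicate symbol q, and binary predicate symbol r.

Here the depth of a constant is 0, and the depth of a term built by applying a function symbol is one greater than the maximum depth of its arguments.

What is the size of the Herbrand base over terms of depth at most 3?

First count ground terms of depth ≤ 3.
Let N_k = |{terms of depth ≤ k}|. Then N_0 = 3 and N_k = 3 + N_{k-1} for k ≥ 1 (one summand per function symbol, arity giving the exponent).
N_0 = 3
N_1 = 3 + 3 = 6
N_2 = 3 + 6 = 9
N_3 = 3 + 9 = 12
Explicitly: 0, 1, 4, succ(0), succ(1), succ(4), succ(succ(0)), succ(succ(1)), succ(succ(4)), succ(succ(succ(0))), succ(succ(succ(1))), succ(succ(succ(4))).
So |H| = 12.
A ground atom is a predicate applied to a tuple of terms from H, so the count is the sum over predicates of |H|^arity:
  p: 12;  q: 12^2 = 144;  r: 12^2 = 144
Total ground atoms: 12 + 144 + 144 = 300.

300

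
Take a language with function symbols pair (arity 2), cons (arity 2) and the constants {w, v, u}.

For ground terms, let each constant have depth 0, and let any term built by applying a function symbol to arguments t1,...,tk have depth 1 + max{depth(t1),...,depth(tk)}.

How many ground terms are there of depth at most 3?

Let N_k count ground terms of depth at most k. Each non-constant term of depth ≤ k is some function symbol applied to depth-≤(k−1) arguments, giving N_k = 3 + N_{k-1}^2 + N_{k-1}^2.
N_0 = 3
N_1 = 3 + 3^2 + 3^2 = 21
N_2 = 3 + 21^2 + 21^2 = 885
N_3 = 3 + 885^2 + 885^2 = 1566453

1566453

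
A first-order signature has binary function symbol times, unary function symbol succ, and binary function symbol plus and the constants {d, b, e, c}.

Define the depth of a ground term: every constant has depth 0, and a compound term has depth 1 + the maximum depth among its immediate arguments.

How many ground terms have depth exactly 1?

36

Count level by level. With function symbols times/2, succ/1, plus/2, the terms of depth ≤ k are the 4 constants together with each function applied to depth-≤(k−1) tuples, so N_k = 4 + N_{k-1}^2 + N_{k-1} + N_{k-1}^2.
N_0 = 4
N_1 = 4 + 4^2 + 4 + 4^2 = 40
Terms of depth exactly 1: N_1 − N_0 = 40 − 4 = 36.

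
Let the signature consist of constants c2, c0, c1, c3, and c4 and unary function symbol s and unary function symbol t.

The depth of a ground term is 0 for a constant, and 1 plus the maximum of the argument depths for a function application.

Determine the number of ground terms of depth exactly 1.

10

Write N_k for the number of ground terms of depth ≤ k. A term of depth ≤ k is either a constant or a function symbol applied to arguments of depth ≤ k−1, so N_k = 5 + N_{k-1} + N_{k-1}.
N_0 = 5
N_1 = 5 + 5 + 5 = 15
Terms of depth exactly 1: N_1 − N_0 = 15 − 5 = 10.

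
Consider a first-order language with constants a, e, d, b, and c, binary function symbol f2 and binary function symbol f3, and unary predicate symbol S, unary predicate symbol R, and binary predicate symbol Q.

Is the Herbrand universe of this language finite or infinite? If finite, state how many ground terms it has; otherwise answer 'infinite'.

The signature has at least one function symbol (f2, arity 2) and at least one constant (a).
Iterating f2 gives infinitely many distinct ground terms: a, f2(a, a), f2(f2(a, a), f2(a, a)), ...
So the Herbrand universe is infinite.

infinite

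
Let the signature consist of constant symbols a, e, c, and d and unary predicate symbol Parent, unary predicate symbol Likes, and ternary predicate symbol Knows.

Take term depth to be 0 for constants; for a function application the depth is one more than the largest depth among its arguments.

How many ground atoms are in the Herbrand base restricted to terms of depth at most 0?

72

First count ground terms of depth ≤ 0.
With no function symbols every ground term is a constant, so there are exactly 4 ground terms at every depth bound.
N_0 = 4
Explicitly: a, e, c, d.
So |H| = 4.
Each predicate of arity r yields |H|^r ground atoms (one per choice of an r-tuple from H):
  Parent: 4;  Likes: 4;  Knows: 4^3 = 64
Total ground atoms: 4 + 4 + 64 = 72.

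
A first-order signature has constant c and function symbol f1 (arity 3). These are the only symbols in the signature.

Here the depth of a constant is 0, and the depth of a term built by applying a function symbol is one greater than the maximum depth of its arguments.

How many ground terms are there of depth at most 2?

9

Let N_k = |{terms of depth ≤ k}|. Then N_0 = 1 and N_k = 1 + N_{k-1}^3 for k ≥ 1 (one summand per function symbol, arity giving the exponent).
N_0 = 1
N_1 = 1 + 1^3 = 2
N_2 = 1 + 2^3 = 9
Explicitly: c, f1(c, c, c), f1(c, c, f1(c, c, c)), f1(c, f1(c, c, c), c), f1(c, f1(c, c, c), f1(c, c, c)), f1(f1(c, c, c), c, c), f1(f1(c, c, c), c, f1(c, c, c)), f1(f1(c, c, c), f1(c, c, c), c), f1(f1(c, c, c), f1(c, c, c), f1(c, c, c)).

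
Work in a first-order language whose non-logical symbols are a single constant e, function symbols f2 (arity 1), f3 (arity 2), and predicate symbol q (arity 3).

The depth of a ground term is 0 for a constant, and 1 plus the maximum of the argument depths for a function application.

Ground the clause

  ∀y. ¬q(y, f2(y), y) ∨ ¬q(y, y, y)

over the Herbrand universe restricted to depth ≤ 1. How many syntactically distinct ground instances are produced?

Ground terms of depth ≤ 1:
  Let N_k = |{terms of depth ≤ k}|. Then N_0 = 1 and N_k = 1 + N_{k-1} + N_{k-1}^2 for k ≥ 1 (one summand per function symbol, arity giving the exponent).
  N_0 = 1
  N_1 = 1 + 1 + 1^2 = 3
  Explicitly: e, f2(e), f3(e, e).
So there are 3 ground terms available for substitution.
There is 1 variable to instantiate (y),  occurring in at least one literal, so different choices give different ground instances.
Number of ground instances = 3.

3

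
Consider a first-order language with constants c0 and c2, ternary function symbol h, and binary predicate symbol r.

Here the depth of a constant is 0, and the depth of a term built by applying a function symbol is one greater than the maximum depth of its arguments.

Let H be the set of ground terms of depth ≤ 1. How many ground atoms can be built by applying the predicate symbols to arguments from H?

100

First count ground terms of depth ≤ 1.
Count level by level. With function symbols h/3, the terms of depth ≤ k are the 2 constants together with each function applied to depth-≤(k−1) tuples, so N_k = 2 + N_{k-1}^3.
N_0 = 2
N_1 = 2 + 2^3 = 10
So |H| = 10.
For each predicate symbol, the number of ground atoms is |H| raised to its arity; summing:
  r: 10^2 = 100
Total ground atoms: 100.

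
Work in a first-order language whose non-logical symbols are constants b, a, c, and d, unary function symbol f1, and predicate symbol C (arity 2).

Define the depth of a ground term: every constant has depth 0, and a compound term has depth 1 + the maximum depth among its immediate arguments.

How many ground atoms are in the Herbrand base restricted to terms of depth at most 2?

144

First count ground terms of depth ≤ 2.
Let N_k count ground terms of depth at most k. Each non-constant term of depth ≤ k is some function symbol applied to depth-≤(k−1) arguments, giving N_k = 4 + N_{k-1}.
N_0 = 4
N_1 = 4 + 4 = 8
N_2 = 4 + 8 = 12
Explicitly: b, a, c, d, f1(b), f1(a), f1(c), f1(d), f1(f1(b)), f1(f1(a)), f1(f1(c)), f1(f1(d)).
So |H| = 12.
Each predicate of arity r yields |H|^r ground atoms (one per choice of an r-tuple from H):
  C: 12^2 = 144
Total ground atoms: 144.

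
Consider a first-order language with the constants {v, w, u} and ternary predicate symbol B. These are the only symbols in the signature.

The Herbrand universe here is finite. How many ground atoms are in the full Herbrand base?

With no function symbols, the Herbrand universe is just the 3 constants.
Ground atoms per predicate: B: 3^3 = 27.
Herbrand base size = 27 = 27.

27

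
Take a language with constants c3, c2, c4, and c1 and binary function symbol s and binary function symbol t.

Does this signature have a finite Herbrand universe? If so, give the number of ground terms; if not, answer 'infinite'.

infinite

The signature has at least one function symbol (s, arity 2) and at least one constant (c3).
Iterating s gives infinitely many distinct ground terms: c3, s(c3, c3), s(s(c3, c3), s(c3, c3)), ...
So the Herbrand universe is infinite.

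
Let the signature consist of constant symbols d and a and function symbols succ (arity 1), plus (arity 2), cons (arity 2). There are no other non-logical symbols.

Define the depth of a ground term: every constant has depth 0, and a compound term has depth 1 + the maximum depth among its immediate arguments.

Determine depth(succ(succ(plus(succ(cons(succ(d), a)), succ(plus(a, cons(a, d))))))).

depth(succ(d)) = 1 + depth(d) = 1 + 0 = 1
depth(cons(succ(d), a)) = 1 + max(1, 0) = 2
depth(succ(cons(succ(d), a))) = 1 + depth(cons(succ(d), a)) = 1 + 2 = 3
depth(cons(a, d)) = 1 + max(0, 0) = 1
depth(plus(a, cons(a, d))) = 1 + max(0, 1) = 2
depth(succ(plus(a, cons(a, d)))) = 1 + depth(plus(a, cons(a, d))) = 1 + 2 = 3
depth(plus(succ(cons(succ(d), a)), succ(plus(a, cons(a, d))))) = 1 + max(3, 3) = 4
depth(succ(plus(succ(cons(succ(d), a)), succ(plus(a, cons(a, d)))))) = 1 + depth(plus(succ(cons(succ(d), a)), succ(plus(a, cons(a, d))))) = 1 + 4 = 5
depth(succ(succ(plus(succ(cons(succ(d), a)), succ(plus(a, cons(a, d))))))) = 1 + depth(succ(plus(succ(cons(succ(d), a)), succ(plus(a, cons(a, d)))))) = 1 + 5 = 6

6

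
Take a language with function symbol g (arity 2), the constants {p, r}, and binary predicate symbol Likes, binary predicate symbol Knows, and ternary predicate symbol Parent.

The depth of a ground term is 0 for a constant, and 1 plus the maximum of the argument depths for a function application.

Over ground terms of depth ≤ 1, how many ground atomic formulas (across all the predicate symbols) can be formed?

First count ground terms of depth ≤ 1.
Count level by level. With function symbols g/2, the terms of depth ≤ k are the 2 constants together with each function applied to depth-≤(k−1) tuples, so N_k = 2 + N_{k-1}^2.
N_0 = 2
N_1 = 2 + 2^2 = 6
Explicitly: p, r, g(p, p), g(p, r), g(r, p), g(r, r).
So |H| = 6.
A ground atom is a predicate applied to a tuple of terms from H, so the count is the sum over predicates of |H|^arity:
  Likes: 6^2 = 36;  Knows: 6^2 = 36;  Parent: 6^3 = 216
Total ground atoms: 36 + 36 + 216 = 288.

288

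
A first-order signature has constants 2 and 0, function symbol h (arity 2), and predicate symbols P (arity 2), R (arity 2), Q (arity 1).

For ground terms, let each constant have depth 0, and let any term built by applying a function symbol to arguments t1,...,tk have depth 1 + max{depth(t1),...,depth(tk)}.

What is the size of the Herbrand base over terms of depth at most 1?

78

First count ground terms of depth ≤ 1.
Let N_k = |{terms of depth ≤ k}|. Then N_0 = 2 and N_k = 2 + N_{k-1}^2 for k ≥ 1 (one summand per function symbol, arity giving the exponent).
N_0 = 2
N_1 = 2 + 2^2 = 6
So |H| = 6.
For each predicate symbol, the number of ground atoms is |H| raised to its arity; summing:
  P: 6^2 = 36;  R: 6^2 = 36;  Q: 6
Total ground atoms: 36 + 36 + 6 = 78.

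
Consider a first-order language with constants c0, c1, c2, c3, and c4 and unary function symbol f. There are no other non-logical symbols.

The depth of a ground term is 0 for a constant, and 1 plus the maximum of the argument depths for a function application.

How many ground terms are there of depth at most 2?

15

Write N_k for the number of ground terms of depth ≤ k. A term of depth ≤ k is either a constant or a function symbol applied to arguments of depth ≤ k−1, so N_k = 5 + N_{k-1}.
N_0 = 5
N_1 = 5 + 5 = 10
N_2 = 5 + 10 = 15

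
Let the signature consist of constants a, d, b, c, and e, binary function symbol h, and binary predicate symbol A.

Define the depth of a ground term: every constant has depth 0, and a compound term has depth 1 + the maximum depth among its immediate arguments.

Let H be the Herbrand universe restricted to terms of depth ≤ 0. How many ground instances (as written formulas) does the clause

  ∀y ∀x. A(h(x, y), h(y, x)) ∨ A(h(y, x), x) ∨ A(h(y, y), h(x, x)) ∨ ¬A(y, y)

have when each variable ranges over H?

Ground terms of depth ≤ 0:
  Count level by level. With function symbols h/2, the terms of depth ≤ k are the 5 constants together with each function applied to depth-≤(k−1) tuples, so N_k = 5 + N_{k-1}^2.
  N_0 = 5
  Explicitly: a, d, b, c, e.
So there are 5 ground terms available for substitution.
The clause has 2 distinct variables (y, x), each appearing in the body. In the free term algebra distinct substitutions yield syntactically distinct ground instances.
Number of ground instances = 5^2 = 25.

25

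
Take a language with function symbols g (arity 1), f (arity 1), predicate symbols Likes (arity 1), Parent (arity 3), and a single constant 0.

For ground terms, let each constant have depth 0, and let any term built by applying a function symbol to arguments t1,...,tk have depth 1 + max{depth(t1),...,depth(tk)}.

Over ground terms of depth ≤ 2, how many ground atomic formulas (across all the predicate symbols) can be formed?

350

First count ground terms of depth ≤ 2.
Let N_k = |{terms of depth ≤ k}|. Then N_0 = 1 and N_k = 1 + N_{k-1} + N_{k-1} for k ≥ 1 (one summand per function symbol, arity giving the exponent).
N_0 = 1
N_1 = 1 + 1 + 1 = 3
N_2 = 1 + 3 + 3 = 7
Explicitly: 0, g(0), g(g(0)), g(f(0)), f(0), f(g(0)), f(f(0)).
So |H| = 7.
Each predicate of arity r yields |H|^r ground atoms (one per choice of an r-tuple from H):
  Likes: 7;  Parent: 7^3 = 343
Total ground atoms: 7 + 343 = 350.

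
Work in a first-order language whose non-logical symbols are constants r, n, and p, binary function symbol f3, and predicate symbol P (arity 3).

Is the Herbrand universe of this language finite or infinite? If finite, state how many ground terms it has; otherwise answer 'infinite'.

The signature has at least one function symbol (f3, arity 2) and at least one constant (r).
Iterating f3 gives infinitely many distinct ground terms: r, f3(r, r), f3(f3(r, r), f3(r, r)), ...
So the Herbrand universe is infinite.

infinite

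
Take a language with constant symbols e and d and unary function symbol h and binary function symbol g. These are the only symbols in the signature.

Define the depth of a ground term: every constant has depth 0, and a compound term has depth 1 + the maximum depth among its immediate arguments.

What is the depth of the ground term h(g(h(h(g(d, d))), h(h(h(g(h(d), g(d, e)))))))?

depth(g(d, d)) = 1 + max(0, 0) = 1
depth(h(g(d, d))) = 1 + depth(g(d, d)) = 1 + 1 = 2
depth(h(h(g(d, d)))) = 1 + depth(h(g(d, d))) = 1 + 2 = 3
depth(h(d)) = 1 + depth(d) = 1 + 0 = 1
depth(g(d, e)) = 1 + max(0, 0) = 1
depth(g(h(d), g(d, e))) = 1 + max(1, 1) = 2
depth(h(g(h(d), g(d, e)))) = 1 + depth(g(h(d), g(d, e))) = 1 + 2 = 3
depth(h(h(g(h(d), g(d, e))))) = 1 + depth(h(g(h(d), g(d, e)))) = 1 + 3 = 4
depth(h(h(h(g(h(d), g(d, e)))))) = 1 + depth(h(h(g(h(d), g(d, e))))) = 1 + 4 = 5
depth(g(h(h(g(d, d))), h(h(h(g(h(d), g(d, e))))))) = 1 + max(3, 5) = 6
depth(h(g(h(h(g(d, d))), h(h(h(g(h(d), g(d, e)))))))) = 1 + depth(g(h(h(g(d, d))), h(h(h(g(h(d), g(d, e))))))) = 1 + 6 = 7

7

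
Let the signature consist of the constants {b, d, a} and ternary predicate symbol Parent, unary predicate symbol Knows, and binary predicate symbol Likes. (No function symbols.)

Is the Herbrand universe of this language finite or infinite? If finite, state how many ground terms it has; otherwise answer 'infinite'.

3

There are no function symbols, so every ground term is one of the 3 constants.
The Herbrand universe is {b, d, a}, which is finite with 3 elements.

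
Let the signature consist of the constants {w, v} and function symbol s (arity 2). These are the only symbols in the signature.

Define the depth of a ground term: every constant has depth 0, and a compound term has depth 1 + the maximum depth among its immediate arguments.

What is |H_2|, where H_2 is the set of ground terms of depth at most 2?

Count level by level. With function symbols s/2, the terms of depth ≤ k are the 2 constants together with each function applied to depth-≤(k−1) tuples, so N_k = 2 + N_{k-1}^2.
N_0 = 2
N_1 = 2 + 2^2 = 6
N_2 = 2 + 6^2 = 38

38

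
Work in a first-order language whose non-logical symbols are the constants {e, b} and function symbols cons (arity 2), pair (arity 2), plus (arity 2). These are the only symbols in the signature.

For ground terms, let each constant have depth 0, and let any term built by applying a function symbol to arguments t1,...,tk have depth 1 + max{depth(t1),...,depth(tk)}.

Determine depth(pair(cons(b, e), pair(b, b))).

depth(cons(b, e)) = 1 + max(0, 0) = 1
depth(pair(b, b)) = 1 + max(0, 0) = 1
depth(pair(cons(b, e), pair(b, b))) = 1 + max(1, 1) = 2

2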